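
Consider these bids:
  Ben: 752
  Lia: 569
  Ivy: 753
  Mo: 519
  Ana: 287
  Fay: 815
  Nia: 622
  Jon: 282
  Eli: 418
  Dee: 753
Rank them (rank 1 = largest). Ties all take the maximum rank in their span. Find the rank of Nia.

5

Sorted (descending): 815, 753, 753, 752, 622, 569, 519, 418, 287, 282
The 2 values of 753 occupy positions 2–3 → each gets rank 3.
Nia has value 622 → rank 5.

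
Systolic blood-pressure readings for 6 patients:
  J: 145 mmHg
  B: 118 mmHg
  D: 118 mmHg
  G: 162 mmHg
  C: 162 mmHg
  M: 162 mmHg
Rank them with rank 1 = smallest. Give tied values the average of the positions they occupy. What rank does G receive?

5

Sorted (ascending): 118, 118, 145, 162, 162, 162
The 2 values of 118 occupy positions 1–2 → average rank (1+2)/2 = 1.5.
The 3 values of 162 occupy positions 4–6 → average rank 5.
G has value 162 mmHg → rank 5.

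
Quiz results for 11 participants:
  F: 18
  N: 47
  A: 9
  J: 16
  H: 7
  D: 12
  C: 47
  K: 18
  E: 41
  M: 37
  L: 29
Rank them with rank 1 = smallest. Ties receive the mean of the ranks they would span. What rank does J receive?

4

Sorted (ascending): 7, 9, 12, 16, 18, 18, 29, 37, 41, 47, 47
The 2 values of 18 occupy positions 5–6 → average rank (5+6)/2 = 5.5.
The 2 values of 47 occupy positions 10–11 → average rank (10+11)/2 = 10.5.
J has value 16 → rank 4.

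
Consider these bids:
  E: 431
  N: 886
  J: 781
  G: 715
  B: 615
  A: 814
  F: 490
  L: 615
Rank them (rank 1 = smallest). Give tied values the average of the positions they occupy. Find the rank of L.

Sorted (ascending): 431, 490, 615, 615, 715, 781, 814, 886
The 2 values of 615 occupy positions 3–4 → average rank (3+4)/2 = 3.5.
L has value 615 → rank 3.5.

3.5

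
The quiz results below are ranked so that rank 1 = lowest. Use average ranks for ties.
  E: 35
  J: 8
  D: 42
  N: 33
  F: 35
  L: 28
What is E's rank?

4.5

Sorted (ascending): 8, 28, 33, 35, 35, 42
The 2 values of 35 occupy positions 4–5 → average rank (4+5)/2 = 4.5.
E has value 35 → rank 4.5.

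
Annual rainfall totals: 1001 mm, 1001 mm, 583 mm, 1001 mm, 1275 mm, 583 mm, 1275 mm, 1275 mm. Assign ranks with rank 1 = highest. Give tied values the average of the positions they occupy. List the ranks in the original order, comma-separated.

5, 5, 7.5, 5, 2, 7.5, 2, 2

Sorted (descending): 1275, 1275, 1275, 1001, 1001, 1001, 583, 583
The 3 values of 1275 occupy positions 1–3 → average rank 2.
The 3 values of 1001 occupy positions 4–6 → average rank 5.
The 2 values of 583 occupy positions 7–8 → average rank (7+8)/2 = 7.5.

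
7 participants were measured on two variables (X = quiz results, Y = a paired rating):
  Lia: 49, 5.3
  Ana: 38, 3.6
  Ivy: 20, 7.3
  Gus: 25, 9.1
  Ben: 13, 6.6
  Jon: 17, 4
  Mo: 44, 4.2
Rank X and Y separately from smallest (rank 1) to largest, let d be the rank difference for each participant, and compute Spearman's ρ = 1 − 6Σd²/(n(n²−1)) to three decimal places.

-0.214

Ranks of variable 1: 7, 5, 3, 4, 1, 2, 6
Ranks of variable 2: 4, 1, 6, 7, 5, 2, 3
d = r₁ − r₂: 3, 4, -3, -3, -4, 0, 3
d²: 9, 16, 9, 9, 16, 0, 9; Σd² = 68
ρ = 1 − 6·68/(7·48) = 1 − 408/336 = -0.214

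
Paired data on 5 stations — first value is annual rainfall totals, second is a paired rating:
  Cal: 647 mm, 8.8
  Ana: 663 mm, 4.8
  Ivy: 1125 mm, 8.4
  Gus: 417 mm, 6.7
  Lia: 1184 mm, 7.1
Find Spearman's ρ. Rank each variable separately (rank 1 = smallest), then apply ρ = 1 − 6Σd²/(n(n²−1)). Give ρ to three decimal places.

0.100

Ranks of variable 1: 2, 3, 4, 1, 5
Ranks of variable 2: 5, 1, 4, 2, 3
d = r₁ − r₂: -3, 2, 0, -1, 2
d²: 9, 4, 0, 1, 4; Σd² = 18
ρ = 1 − 6·18/(5·24) = 1 − 108/120 = 0.100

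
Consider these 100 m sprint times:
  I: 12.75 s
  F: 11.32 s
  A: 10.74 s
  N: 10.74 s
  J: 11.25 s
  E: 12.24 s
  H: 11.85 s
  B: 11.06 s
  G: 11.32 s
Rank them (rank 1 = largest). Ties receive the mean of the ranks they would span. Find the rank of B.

Sorted (descending): 12.75, 12.24, 11.85, 11.32, 11.32, 11.25, 11.06, 10.74, 10.74
The 2 values of 11.32 occupy positions 4–5 → average rank (4+5)/2 = 4.5.
The 2 values of 10.74 occupy positions 8–9 → average rank (8+9)/2 = 8.5.
B has value 11.06 s → rank 7.

7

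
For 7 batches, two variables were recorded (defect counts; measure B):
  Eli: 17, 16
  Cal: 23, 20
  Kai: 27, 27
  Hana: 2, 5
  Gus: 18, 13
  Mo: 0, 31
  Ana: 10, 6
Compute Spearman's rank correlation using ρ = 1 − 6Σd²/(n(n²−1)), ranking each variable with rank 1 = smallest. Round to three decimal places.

Ranks of variable 1: 4, 6, 7, 2, 5, 1, 3
Ranks of variable 2: 4, 5, 6, 1, 3, 7, 2
d = r₁ − r₂: 0, 1, 1, 1, 2, -6, 1
d²: 0, 1, 1, 1, 4, 36, 1; Σd² = 44
ρ = 1 − 6·44/(7·48) = 1 − 264/336 = 0.214

0.214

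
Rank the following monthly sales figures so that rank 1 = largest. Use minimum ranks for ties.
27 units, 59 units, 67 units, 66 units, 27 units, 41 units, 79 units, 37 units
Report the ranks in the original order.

7, 4, 2, 3, 7, 5, 1, 6

Sorted (descending): 79, 67, 66, 59, 41, 37, 27, 27
The 2 values of 27 occupy positions 7–8 → each gets rank 7.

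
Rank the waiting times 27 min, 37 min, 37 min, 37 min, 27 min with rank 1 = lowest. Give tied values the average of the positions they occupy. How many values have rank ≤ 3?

2

Sorted (ascending): 27, 27, 37, 37, 37
The 2 values of 27 occupy positions 1–2 → average rank (1+2)/2 = 1.5.
The 3 values of 37 occupy positions 3–5 → average rank 4.
Ranks ≤ 3: {1.5, 1.5} → 2 values.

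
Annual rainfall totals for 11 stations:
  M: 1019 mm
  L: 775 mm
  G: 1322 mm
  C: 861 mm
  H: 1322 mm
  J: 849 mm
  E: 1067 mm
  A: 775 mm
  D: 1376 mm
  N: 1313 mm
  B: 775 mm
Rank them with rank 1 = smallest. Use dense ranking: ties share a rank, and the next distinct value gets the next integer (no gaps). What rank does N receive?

6

Sorted (ascending): 775, 775, 775, 849, 861, 1019, 1067, 1313, 1322, 1322, 1376
The 3 values of 775 share dense rank 1.
The 2 values of 1322 share dense rank 7.
Remaining distinct values take the next consecutive integers.
N has value 1313 mm → rank 6.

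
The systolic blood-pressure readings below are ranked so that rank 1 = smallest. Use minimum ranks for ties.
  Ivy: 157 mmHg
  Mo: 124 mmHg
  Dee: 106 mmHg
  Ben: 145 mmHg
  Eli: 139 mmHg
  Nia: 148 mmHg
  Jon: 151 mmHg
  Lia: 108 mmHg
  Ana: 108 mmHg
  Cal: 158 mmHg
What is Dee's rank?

1

Sorted (ascending): 106, 108, 108, 124, 139, 145, 148, 151, 157, 158
The 2 values of 108 occupy positions 2–3 → each gets rank 2.
Dee has value 106 mmHg → rank 1.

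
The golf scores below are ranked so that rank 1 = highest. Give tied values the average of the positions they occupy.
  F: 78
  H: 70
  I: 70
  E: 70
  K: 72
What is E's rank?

4

Sorted (descending): 78, 72, 70, 70, 70
The 3 values of 70 occupy positions 3–5 → average rank 4.
E has value 70 → rank 4.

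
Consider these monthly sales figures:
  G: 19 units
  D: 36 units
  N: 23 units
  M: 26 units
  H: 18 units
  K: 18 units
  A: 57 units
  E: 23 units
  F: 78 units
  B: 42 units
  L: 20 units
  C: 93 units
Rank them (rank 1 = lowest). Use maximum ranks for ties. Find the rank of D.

Sorted (ascending): 18, 18, 19, 20, 23, 23, 26, 36, 42, 57, 78, 93
The 2 values of 18 occupy positions 1–2 → each gets rank 2.
The 2 values of 23 occupy positions 5–6 → each gets rank 6.
D has value 36 units → rank 8.

8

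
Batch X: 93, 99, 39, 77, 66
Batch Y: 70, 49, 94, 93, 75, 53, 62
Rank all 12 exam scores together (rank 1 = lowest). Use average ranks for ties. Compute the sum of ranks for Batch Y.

Sorted (ascending): 39, 49, 53, 62, 66, 70, 75, 77, 93, 93, 94, 99
The 2 values of 93 occupy positions 9–10 → average rank (9+10)/2 = 9.5.
Batch Y values → pooled ranks: 70→6, 49→2, 94→11, 93→9.5, 75→7, 53→3, 62→4
Rank sum = 6 + 2 + 11 + 9.5 + 7 + 3 + 4 = 42.5

42.5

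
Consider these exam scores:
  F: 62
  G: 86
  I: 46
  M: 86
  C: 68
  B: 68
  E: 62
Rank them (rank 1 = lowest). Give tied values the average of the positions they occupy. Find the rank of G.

6.5

Sorted (ascending): 46, 62, 62, 68, 68, 86, 86
The 2 values of 62 occupy positions 2–3 → average rank (2+3)/2 = 2.5.
The 2 values of 68 occupy positions 4–5 → average rank (4+5)/2 = 4.5.
The 2 values of 86 occupy positions 6–7 → average rank (6+7)/2 = 6.5.
G has value 86 → rank 6.5.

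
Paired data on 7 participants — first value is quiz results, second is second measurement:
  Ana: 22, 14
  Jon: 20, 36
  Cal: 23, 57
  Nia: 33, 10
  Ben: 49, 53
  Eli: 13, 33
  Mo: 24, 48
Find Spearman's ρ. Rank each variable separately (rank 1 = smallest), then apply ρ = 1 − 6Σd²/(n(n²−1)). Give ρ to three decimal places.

Ranks of variable 1: 3, 2, 4, 6, 7, 1, 5
Ranks of variable 2: 2, 4, 7, 1, 6, 3, 5
d = r₁ − r₂: 1, -2, -3, 5, 1, -2, 0
d²: 1, 4, 9, 25, 1, 4, 0; Σd² = 44
ρ = 1 − 6·44/(7·48) = 1 − 264/336 = 0.214

0.214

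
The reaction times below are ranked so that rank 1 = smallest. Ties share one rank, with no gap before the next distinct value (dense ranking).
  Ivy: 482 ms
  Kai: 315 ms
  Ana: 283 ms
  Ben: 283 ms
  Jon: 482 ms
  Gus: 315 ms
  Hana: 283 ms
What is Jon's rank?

3

Sorted (ascending): 283, 283, 283, 315, 315, 482, 482
The 3 values of 283 share dense rank 1.
The 2 values of 315 share dense rank 2.
The 2 values of 482 share dense rank 3.
Jon has value 482 ms → rank 3.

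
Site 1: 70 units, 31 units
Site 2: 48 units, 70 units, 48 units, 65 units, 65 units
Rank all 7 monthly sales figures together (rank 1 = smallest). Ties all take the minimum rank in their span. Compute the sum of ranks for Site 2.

Sorted (ascending): 31, 48, 48, 65, 65, 70, 70
The 2 values of 48 occupy positions 2–3 → each gets rank 2.
The 2 values of 65 occupy positions 4–5 → each gets rank 4.
The 2 values of 70 occupy positions 6–7 → each gets rank 6.
Site 2 values → pooled ranks: 48→2, 70→6, 48→2, 65→4, 65→4
Rank sum = 2 + 6 + 2 + 4 + 4 = 18

18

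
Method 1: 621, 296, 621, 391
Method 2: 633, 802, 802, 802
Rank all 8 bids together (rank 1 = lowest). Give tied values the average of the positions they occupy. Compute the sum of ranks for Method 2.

Sorted (ascending): 296, 391, 621, 621, 633, 802, 802, 802
The 2 values of 621 occupy positions 3–4 → average rank (3+4)/2 = 3.5.
The 3 values of 802 occupy positions 6–8 → average rank 7.
Method 2 values → pooled ranks: 633→5, 802→7, 802→7, 802→7
Rank sum = 5 + 7 + 7 + 7 = 26

26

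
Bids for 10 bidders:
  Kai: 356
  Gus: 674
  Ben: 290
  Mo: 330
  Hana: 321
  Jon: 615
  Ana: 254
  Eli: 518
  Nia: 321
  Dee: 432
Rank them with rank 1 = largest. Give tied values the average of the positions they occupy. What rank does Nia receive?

Sorted (descending): 674, 615, 518, 432, 356, 330, 321, 321, 290, 254
The 2 values of 321 occupy positions 7–8 → average rank (7+8)/2 = 7.5.
Nia has value 321 → rank 7.5.

7.5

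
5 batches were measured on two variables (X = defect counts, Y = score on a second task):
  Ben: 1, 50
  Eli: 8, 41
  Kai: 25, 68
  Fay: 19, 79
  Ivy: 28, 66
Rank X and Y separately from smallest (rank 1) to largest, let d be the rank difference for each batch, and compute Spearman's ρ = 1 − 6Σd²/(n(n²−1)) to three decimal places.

Ranks of variable 1: 1, 2, 4, 3, 5
Ranks of variable 2: 2, 1, 4, 5, 3
d = r₁ − r₂: -1, 1, 0, -2, 2
d²: 1, 1, 0, 4, 4; Σd² = 10
ρ = 1 − 6·10/(5·24) = 1 − 60/120 = 0.500

0.500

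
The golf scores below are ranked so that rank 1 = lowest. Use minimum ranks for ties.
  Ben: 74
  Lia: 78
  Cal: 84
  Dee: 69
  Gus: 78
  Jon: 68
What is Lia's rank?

4

Sorted (ascending): 68, 69, 74, 78, 78, 84
The 2 values of 78 occupy positions 4–5 → each gets rank 4.
Lia has value 78 → rank 4.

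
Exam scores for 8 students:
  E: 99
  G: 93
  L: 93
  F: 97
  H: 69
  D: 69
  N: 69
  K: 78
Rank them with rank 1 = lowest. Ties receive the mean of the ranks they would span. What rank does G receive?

5.5

Sorted (ascending): 69, 69, 69, 78, 93, 93, 97, 99
The 3 values of 69 occupy positions 1–3 → average rank 2.
The 2 values of 93 occupy positions 5–6 → average rank (5+6)/2 = 5.5.
G has value 93 → rank 5.5.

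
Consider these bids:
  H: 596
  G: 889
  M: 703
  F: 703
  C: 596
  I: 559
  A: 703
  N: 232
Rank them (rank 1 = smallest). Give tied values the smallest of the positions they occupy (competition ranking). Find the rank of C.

3

Sorted (ascending): 232, 559, 596, 596, 703, 703, 703, 889
The 2 values of 596 occupy positions 3–4 → each gets rank 3.
The 3 values of 703 occupy positions 5–7 → each gets rank 5.
C has value 596 → rank 3.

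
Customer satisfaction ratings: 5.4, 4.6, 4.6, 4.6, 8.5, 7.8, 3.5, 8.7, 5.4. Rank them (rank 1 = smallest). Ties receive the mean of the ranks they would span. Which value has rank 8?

8.5

Sorted (ascending): 3.5, 4.6, 4.6, 4.6, 5.4, 5.4, 7.8, 8.5, 8.7
The 3 values of 4.6 occupy positions 2–4 → average rank 3.
The 2 values of 5.4 occupy positions 5–6 → average rank (5+6)/2 = 5.5.
Rank 8 → value 8.5.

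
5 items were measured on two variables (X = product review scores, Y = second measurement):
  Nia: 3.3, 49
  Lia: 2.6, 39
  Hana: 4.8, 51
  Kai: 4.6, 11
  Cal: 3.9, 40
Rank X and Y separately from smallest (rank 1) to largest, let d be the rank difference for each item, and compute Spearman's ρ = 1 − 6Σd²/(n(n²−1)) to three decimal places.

0.300

Ranks of variable 1: 2, 1, 5, 4, 3
Ranks of variable 2: 4, 2, 5, 1, 3
d = r₁ − r₂: -2, -1, 0, 3, 0
d²: 4, 1, 0, 9, 0; Σd² = 14
ρ = 1 − 6·14/(5·24) = 1 − 84/120 = 0.300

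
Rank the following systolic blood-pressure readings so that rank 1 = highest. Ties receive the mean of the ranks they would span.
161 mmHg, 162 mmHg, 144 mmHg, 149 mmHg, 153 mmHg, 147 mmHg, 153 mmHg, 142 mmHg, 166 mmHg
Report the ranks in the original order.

3, 2, 8, 6, 4.5, 7, 4.5, 9, 1

Sorted (descending): 166, 162, 161, 153, 153, 149, 147, 144, 142
The 2 values of 153 occupy positions 4–5 → average rank (4+5)/2 = 4.5.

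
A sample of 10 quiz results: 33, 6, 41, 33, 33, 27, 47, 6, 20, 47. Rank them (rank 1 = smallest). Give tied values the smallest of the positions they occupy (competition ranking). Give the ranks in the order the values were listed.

Sorted (ascending): 6, 6, 20, 27, 33, 33, 33, 41, 47, 47
The 2 values of 6 occupy positions 1–2 → each gets rank 1.
The 3 values of 33 occupy positions 5–7 → each gets rank 5.
The 2 values of 47 occupy positions 9–10 → each gets rank 9.

5, 1, 8, 5, 5, 4, 9, 1, 3, 9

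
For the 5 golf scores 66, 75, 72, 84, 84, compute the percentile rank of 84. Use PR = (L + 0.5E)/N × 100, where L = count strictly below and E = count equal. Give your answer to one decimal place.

80.0

N = 5.
Strictly below 84: 3. Equal to 84: 2.
PR = (3 + 0.5·2)/5 × 100 = 80.0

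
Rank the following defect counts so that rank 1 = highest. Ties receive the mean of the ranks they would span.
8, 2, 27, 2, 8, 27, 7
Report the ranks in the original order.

Sorted (descending): 27, 27, 8, 8, 7, 2, 2
The 2 values of 27 occupy positions 1–2 → average rank (1+2)/2 = 1.5.
The 2 values of 8 occupy positions 3–4 → average rank (3+4)/2 = 3.5.
The 2 values of 2 occupy positions 6–7 → average rank (6+7)/2 = 6.5.

3.5, 6.5, 1.5, 6.5, 3.5, 1.5, 5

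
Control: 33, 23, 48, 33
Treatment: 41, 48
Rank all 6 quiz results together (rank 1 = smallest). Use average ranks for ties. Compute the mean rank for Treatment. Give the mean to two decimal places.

Sorted (ascending): 23, 33, 33, 41, 48, 48
The 2 values of 33 occupy positions 2–3 → average rank (2+3)/2 = 2.5.
The 2 values of 48 occupy positions 5–6 → average rank (5+6)/2 = 5.5.
Treatment values → pooled ranks: 41→4, 48→5.5
Mean rank = (4 + 5.5) / 2 = 4.75

4.75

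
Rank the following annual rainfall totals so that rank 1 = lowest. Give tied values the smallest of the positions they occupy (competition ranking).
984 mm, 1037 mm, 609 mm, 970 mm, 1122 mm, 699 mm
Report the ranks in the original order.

Sorted (ascending): 609, 699, 970, 984, 1037, 1122
No ties — each value takes its position as its rank.

4, 5, 1, 3, 6, 2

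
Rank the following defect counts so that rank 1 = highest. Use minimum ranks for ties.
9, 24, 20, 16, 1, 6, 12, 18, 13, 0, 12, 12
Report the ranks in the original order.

9, 1, 2, 4, 11, 10, 6, 3, 5, 12, 6, 6

Sorted (descending): 24, 20, 18, 16, 13, 12, 12, 12, 9, 6, 1, 0
The 3 values of 12 occupy positions 6–8 → each gets rank 6.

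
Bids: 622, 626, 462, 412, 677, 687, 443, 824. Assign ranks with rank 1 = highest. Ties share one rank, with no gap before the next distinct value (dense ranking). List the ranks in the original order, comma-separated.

5, 4, 6, 8, 3, 2, 7, 1

Sorted (descending): 824, 687, 677, 626, 622, 462, 443, 412
No ties — each value takes its position as its rank.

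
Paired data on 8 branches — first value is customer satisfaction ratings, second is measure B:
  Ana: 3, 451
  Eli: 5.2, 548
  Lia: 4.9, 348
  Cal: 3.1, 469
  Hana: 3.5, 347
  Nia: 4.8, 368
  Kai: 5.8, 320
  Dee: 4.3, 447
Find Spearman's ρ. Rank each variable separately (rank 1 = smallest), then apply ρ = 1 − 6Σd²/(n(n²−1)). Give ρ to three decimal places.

Ranks of variable 1: 1, 7, 6, 2, 3, 5, 8, 4
Ranks of variable 2: 6, 8, 3, 7, 2, 4, 1, 5
d = r₁ − r₂: -5, -1, 3, -5, 1, 1, 7, -1
d²: 25, 1, 9, 25, 1, 1, 49, 1; Σd² = 112
ρ = 1 − 6·112/(8·63) = 1 − 672/504 = -0.333

-0.333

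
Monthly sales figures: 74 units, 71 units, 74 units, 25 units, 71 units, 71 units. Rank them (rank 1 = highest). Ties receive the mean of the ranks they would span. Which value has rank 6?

25

Sorted (descending): 74, 74, 71, 71, 71, 25
The 2 values of 74 occupy positions 1–2 → average rank (1+2)/2 = 1.5.
The 3 values of 71 occupy positions 3–5 → average rank 4.
Rank 6 → value 25.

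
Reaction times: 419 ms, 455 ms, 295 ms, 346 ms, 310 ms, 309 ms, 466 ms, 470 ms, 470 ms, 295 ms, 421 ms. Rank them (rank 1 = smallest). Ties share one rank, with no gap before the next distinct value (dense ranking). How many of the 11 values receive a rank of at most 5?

6

Sorted (ascending): 295, 295, 309, 310, 346, 419, 421, 455, 466, 470, 470
The 2 values of 295 share dense rank 1.
The 2 values of 470 share dense rank 9.
Remaining distinct values take the next consecutive integers.
Ranks ≤ 5: {1, 1, 2, 3, 4, 5} → 6 values.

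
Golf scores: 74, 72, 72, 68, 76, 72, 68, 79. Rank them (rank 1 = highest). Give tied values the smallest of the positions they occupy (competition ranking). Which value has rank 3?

Sorted (descending): 79, 76, 74, 72, 72, 72, 68, 68
The 3 values of 72 occupy positions 4–6 → each gets rank 4.
The 2 values of 68 occupy positions 7–8 → each gets rank 7.
Rank 3 → value 74.

74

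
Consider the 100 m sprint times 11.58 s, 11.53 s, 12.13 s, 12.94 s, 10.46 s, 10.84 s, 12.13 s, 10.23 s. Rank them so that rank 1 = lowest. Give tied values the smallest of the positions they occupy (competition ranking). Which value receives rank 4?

11.53

Sorted (ascending): 10.23, 10.46, 10.84, 11.53, 11.58, 12.13, 12.13, 12.94
The 2 values of 12.13 occupy positions 6–7 → each gets rank 6.
Rank 4 → value 11.53.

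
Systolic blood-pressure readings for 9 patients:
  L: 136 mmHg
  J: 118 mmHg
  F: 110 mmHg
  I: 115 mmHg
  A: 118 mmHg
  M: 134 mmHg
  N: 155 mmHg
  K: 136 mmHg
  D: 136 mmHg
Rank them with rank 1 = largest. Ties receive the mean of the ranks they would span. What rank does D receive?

3

Sorted (descending): 155, 136, 136, 136, 134, 118, 118, 115, 110
The 3 values of 136 occupy positions 2–4 → average rank 3.
The 2 values of 118 occupy positions 6–7 → average rank (6+7)/2 = 6.5.
D has value 136 mmHg → rank 3.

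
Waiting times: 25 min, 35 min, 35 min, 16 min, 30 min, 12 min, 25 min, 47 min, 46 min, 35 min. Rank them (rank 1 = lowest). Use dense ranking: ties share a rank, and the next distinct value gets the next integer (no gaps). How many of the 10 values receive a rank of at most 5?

8

Sorted (ascending): 12, 16, 25, 25, 30, 35, 35, 35, 46, 47
The 2 values of 25 share dense rank 3.
The 3 values of 35 share dense rank 5.
Remaining distinct values take the next consecutive integers.
Ranks ≤ 5: {1, 2, 3, 3, 4, 5, 5, 5} → 8 values.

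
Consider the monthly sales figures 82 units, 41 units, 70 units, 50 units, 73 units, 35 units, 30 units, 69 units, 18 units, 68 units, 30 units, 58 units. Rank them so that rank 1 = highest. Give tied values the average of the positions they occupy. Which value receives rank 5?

Sorted (descending): 82, 73, 70, 69, 68, 58, 50, 41, 35, 30, 30, 18
The 2 values of 30 occupy positions 10–11 → average rank (10+11)/2 = 10.5.
Rank 5 → value 68.

68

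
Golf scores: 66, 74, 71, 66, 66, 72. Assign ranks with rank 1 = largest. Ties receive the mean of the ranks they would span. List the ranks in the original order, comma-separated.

Sorted (descending): 74, 72, 71, 66, 66, 66
The 3 values of 66 occupy positions 4–6 → average rank 5.

5, 1, 3, 5, 5, 2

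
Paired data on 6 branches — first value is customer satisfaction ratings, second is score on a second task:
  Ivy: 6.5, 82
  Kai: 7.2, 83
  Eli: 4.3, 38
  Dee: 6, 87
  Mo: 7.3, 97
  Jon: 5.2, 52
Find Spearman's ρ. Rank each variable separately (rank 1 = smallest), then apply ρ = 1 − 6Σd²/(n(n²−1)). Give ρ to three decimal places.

Ranks of variable 1: 4, 5, 1, 3, 6, 2
Ranks of variable 2: 3, 4, 1, 5, 6, 2
d = r₁ − r₂: 1, 1, 0, -2, 0, 0
d²: 1, 1, 0, 4, 0, 0; Σd² = 6
ρ = 1 − 6·6/(6·35) = 1 − 36/210 = 0.829

0.829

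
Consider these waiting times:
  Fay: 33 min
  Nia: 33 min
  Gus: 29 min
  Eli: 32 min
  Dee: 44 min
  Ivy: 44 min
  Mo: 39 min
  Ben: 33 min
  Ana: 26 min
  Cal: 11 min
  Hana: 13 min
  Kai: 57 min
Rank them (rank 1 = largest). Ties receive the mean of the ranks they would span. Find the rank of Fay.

6

Sorted (descending): 57, 44, 44, 39, 33, 33, 33, 32, 29, 26, 13, 11
The 2 values of 44 occupy positions 2–3 → average rank (2+3)/2 = 2.5.
The 3 values of 33 occupy positions 5–7 → average rank 6.
Fay has value 33 min → rank 6.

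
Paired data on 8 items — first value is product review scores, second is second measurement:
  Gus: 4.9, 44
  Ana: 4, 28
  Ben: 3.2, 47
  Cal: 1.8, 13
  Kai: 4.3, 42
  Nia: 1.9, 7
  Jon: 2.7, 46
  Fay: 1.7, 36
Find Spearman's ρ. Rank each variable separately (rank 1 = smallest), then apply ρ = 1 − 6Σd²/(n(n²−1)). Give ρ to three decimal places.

Ranks of variable 1: 8, 6, 5, 2, 7, 3, 4, 1
Ranks of variable 2: 6, 3, 8, 2, 5, 1, 7, 4
d = r₁ − r₂: 2, 3, -3, 0, 2, 2, -3, -3
d²: 4, 9, 9, 0, 4, 4, 9, 9; Σd² = 48
ρ = 1 − 6·48/(8·63) = 1 − 288/504 = 0.429

0.429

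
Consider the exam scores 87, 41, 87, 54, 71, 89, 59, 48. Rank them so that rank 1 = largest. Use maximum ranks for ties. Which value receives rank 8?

41

Sorted (descending): 89, 87, 87, 71, 59, 54, 48, 41
The 2 values of 87 occupy positions 2–3 → each gets rank 3.
Rank 8 → value 41.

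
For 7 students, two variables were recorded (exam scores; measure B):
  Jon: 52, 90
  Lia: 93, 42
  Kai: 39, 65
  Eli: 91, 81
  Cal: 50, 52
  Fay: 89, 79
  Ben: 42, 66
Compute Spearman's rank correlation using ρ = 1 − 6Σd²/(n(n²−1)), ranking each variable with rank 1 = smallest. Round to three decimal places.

0.036

Ranks of variable 1: 4, 7, 1, 6, 3, 5, 2
Ranks of variable 2: 7, 1, 3, 6, 2, 5, 4
d = r₁ − r₂: -3, 6, -2, 0, 1, 0, -2
d²: 9, 36, 4, 0, 1, 0, 4; Σd² = 54
ρ = 1 − 6·54/(7·48) = 1 − 324/336 = 0.036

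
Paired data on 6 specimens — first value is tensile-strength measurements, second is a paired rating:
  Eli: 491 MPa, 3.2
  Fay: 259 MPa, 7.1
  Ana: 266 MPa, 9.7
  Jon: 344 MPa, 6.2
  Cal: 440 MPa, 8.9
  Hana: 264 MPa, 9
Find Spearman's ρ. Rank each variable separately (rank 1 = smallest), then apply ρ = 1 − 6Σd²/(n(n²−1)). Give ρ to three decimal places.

-0.486

Ranks of variable 1: 6, 1, 3, 4, 5, 2
Ranks of variable 2: 1, 3, 6, 2, 4, 5
d = r₁ − r₂: 5, -2, -3, 2, 1, -3
d²: 25, 4, 9, 4, 1, 9; Σd² = 52
ρ = 1 − 6·52/(6·35) = 1 − 312/210 = -0.486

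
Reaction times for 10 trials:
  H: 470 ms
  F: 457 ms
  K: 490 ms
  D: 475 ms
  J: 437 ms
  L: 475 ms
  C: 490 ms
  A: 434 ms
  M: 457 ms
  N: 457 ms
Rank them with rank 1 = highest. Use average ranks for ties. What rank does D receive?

Sorted (descending): 490, 490, 475, 475, 470, 457, 457, 457, 437, 434
The 2 values of 490 occupy positions 1–2 → average rank (1+2)/2 = 1.5.
The 2 values of 475 occupy positions 3–4 → average rank (3+4)/2 = 3.5.
The 3 values of 457 occupy positions 6–8 → average rank 7.
D has value 475 ms → rank 3.5.

3.5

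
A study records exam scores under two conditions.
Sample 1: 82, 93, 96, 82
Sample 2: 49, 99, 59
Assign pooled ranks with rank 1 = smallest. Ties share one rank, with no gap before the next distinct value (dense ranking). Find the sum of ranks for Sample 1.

Sorted (ascending): 49, 59, 82, 82, 93, 96, 99
The 2 values of 82 share dense rank 3.
Remaining distinct values take the next consecutive integers.
Sample 1 values → pooled ranks: 82→3, 93→4, 96→5, 82→3
Rank sum = 3 + 4 + 5 + 3 = 15

15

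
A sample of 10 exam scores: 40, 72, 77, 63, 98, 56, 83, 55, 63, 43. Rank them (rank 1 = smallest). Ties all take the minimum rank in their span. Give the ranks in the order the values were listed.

1, 7, 8, 5, 10, 4, 9, 3, 5, 2

Sorted (ascending): 40, 43, 55, 56, 63, 63, 72, 77, 83, 98
The 2 values of 63 occupy positions 5–6 → each gets rank 5.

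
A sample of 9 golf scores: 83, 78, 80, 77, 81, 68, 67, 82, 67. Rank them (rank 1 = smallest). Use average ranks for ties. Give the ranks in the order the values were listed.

Sorted (ascending): 67, 67, 68, 77, 78, 80, 81, 82, 83
The 2 values of 67 occupy positions 1–2 → average rank (1+2)/2 = 1.5.

9, 5, 6, 4, 7, 3, 1.5, 8, 1.5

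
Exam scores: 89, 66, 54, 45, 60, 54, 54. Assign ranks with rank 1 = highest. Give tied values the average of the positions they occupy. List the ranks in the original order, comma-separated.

Sorted (descending): 89, 66, 60, 54, 54, 54, 45
The 3 values of 54 occupy positions 4–6 → average rank 5.

1, 2, 5, 7, 3, 5, 5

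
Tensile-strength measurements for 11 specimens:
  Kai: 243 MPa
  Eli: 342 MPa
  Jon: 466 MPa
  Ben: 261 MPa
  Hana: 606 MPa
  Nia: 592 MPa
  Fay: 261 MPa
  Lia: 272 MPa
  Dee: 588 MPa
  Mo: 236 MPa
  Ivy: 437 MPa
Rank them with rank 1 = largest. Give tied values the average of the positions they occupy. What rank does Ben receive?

8.5

Sorted (descending): 606, 592, 588, 466, 437, 342, 272, 261, 261, 243, 236
The 2 values of 261 occupy positions 8–9 → average rank (8+9)/2 = 8.5.
Ben has value 261 MPa → rank 8.5.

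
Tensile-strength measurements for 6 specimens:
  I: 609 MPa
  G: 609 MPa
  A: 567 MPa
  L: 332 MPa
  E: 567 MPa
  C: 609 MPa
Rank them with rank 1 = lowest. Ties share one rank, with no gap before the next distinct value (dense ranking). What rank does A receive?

Sorted (ascending): 332, 567, 567, 609, 609, 609
The 2 values of 567 share dense rank 2.
The 3 values of 609 share dense rank 3.
Remaining distinct values take the next consecutive integers.
A has value 567 MPa → rank 2.

2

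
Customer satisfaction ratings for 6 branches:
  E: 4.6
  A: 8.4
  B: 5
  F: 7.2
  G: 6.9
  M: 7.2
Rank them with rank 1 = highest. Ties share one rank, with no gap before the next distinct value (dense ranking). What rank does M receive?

Sorted (descending): 8.4, 7.2, 7.2, 6.9, 5, 4.6
The 2 values of 7.2 share dense rank 2.
Remaining distinct values take the next consecutive integers.
M has value 7.2 → rank 2.

2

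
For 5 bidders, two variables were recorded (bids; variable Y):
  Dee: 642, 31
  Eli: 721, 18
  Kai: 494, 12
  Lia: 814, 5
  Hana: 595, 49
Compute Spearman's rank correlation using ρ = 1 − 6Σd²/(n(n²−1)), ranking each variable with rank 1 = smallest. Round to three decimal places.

Ranks of variable 1: 3, 4, 1, 5, 2
Ranks of variable 2: 4, 3, 2, 1, 5
d = r₁ − r₂: -1, 1, -1, 4, -3
d²: 1, 1, 1, 16, 9; Σd² = 28
ρ = 1 − 6·28/(5·24) = 1 − 168/120 = -0.400

-0.400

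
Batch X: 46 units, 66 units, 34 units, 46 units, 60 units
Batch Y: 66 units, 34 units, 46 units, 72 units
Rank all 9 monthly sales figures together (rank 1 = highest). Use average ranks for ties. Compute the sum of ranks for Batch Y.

18

Sorted (descending): 72, 66, 66, 60, 46, 46, 46, 34, 34
The 2 values of 66 occupy positions 2–3 → average rank (2+3)/2 = 2.5.
The 3 values of 46 occupy positions 5–7 → average rank 6.
The 2 values of 34 occupy positions 8–9 → average rank (8+9)/2 = 8.5.
Batch Y values → pooled ranks: 66→2.5, 34→8.5, 46→6, 72→1
Rank sum = 2.5 + 8.5 + 6 + 1 = 18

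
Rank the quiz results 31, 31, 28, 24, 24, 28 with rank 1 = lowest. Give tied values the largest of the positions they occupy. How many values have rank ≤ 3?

2

Sorted (ascending): 24, 24, 28, 28, 31, 31
The 2 values of 24 occupy positions 1–2 → each gets rank 2.
The 2 values of 28 occupy positions 3–4 → each gets rank 4.
The 2 values of 31 occupy positions 5–6 → each gets rank 6.
Ranks ≤ 3: {2, 2} → 2 values.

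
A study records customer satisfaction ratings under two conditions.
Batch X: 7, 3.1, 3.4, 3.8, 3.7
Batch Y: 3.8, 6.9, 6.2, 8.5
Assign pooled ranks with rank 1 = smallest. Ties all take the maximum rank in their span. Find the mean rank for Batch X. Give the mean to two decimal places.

3.80

Sorted (ascending): 3.1, 3.4, 3.7, 3.8, 3.8, 6.2, 6.9, 7, 8.5
The 2 values of 3.8 occupy positions 4–5 → each gets rank 5.
Batch X values → pooled ranks: 7→8, 3.1→1, 3.4→2, 3.8→5, 3.7→3
Mean rank = (8 + 1 + 2 + 5 + 3) / 5 = 3.80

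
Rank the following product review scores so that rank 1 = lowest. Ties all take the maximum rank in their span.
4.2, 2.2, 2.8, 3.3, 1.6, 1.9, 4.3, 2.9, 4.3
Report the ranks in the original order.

7, 3, 4, 6, 1, 2, 9, 5, 9

Sorted (ascending): 1.6, 1.9, 2.2, 2.8, 2.9, 3.3, 4.2, 4.3, 4.3
The 2 values of 4.3 occupy positions 8–9 → each gets rank 9.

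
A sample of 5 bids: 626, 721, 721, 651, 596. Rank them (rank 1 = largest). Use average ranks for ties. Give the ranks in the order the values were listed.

Sorted (descending): 721, 721, 651, 626, 596
The 2 values of 721 occupy positions 1–2 → average rank (1+2)/2 = 1.5.

4, 1.5, 1.5, 3, 5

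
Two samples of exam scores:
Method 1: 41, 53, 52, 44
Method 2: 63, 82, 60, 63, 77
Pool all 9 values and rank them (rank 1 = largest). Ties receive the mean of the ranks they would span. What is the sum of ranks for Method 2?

Sorted (descending): 82, 77, 63, 63, 60, 53, 52, 44, 41
The 2 values of 63 occupy positions 3–4 → average rank (3+4)/2 = 3.5.
Method 2 values → pooled ranks: 63→3.5, 82→1, 60→5, 63→3.5, 77→2
Rank sum = 3.5 + 1 + 5 + 3.5 + 2 = 15

15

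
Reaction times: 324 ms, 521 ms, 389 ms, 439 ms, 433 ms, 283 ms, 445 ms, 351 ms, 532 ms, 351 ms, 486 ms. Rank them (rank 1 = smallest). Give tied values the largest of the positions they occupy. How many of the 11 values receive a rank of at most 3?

Sorted (ascending): 283, 324, 351, 351, 389, 433, 439, 445, 486, 521, 532
The 2 values of 351 occupy positions 3–4 → each gets rank 4.
Ranks ≤ 3: {1, 2} → 2 values.

2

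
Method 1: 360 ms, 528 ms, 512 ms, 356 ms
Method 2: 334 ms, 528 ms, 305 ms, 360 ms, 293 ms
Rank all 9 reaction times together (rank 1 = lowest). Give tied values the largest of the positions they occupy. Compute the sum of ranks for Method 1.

Sorted (ascending): 293, 305, 334, 356, 360, 360, 512, 528, 528
The 2 values of 360 occupy positions 5–6 → each gets rank 6.
The 2 values of 528 occupy positions 8–9 → each gets rank 9.
Method 1 values → pooled ranks: 360→6, 528→9, 512→7, 356→4
Rank sum = 6 + 9 + 7 + 4 = 26

26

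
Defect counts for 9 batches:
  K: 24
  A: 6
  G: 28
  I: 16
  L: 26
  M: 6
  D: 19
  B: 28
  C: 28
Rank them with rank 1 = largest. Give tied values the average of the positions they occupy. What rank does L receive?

Sorted (descending): 28, 28, 28, 26, 24, 19, 16, 6, 6
The 3 values of 28 occupy positions 1–3 → average rank 2.
The 2 values of 6 occupy positions 8–9 → average rank (8+9)/2 = 8.5.
L has value 26 → rank 4.

4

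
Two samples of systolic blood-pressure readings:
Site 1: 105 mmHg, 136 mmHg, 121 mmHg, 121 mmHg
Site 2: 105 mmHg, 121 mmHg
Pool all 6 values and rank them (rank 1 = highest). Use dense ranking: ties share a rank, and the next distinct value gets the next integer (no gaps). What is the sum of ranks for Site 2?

5

Sorted (descending): 136, 121, 121, 121, 105, 105
The 3 values of 121 share dense rank 2.
The 2 values of 105 share dense rank 3.
Remaining distinct values take the next consecutive integers.
Site 2 values → pooled ranks: 105→3, 121→2
Rank sum = 3 + 2 = 5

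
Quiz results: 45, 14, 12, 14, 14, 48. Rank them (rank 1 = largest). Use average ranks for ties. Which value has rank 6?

Sorted (descending): 48, 45, 14, 14, 14, 12
The 3 values of 14 occupy positions 3–5 → average rank 4.
Rank 6 → value 12.

12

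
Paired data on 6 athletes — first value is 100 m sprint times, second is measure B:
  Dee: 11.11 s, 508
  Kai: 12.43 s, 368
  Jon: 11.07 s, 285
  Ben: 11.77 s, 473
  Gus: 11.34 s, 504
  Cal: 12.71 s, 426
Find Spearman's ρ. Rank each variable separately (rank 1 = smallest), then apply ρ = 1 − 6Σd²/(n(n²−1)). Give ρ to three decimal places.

-0.086

Ranks of variable 1: 2, 5, 1, 4, 3, 6
Ranks of variable 2: 6, 2, 1, 4, 5, 3
d = r₁ − r₂: -4, 3, 0, 0, -2, 3
d²: 16, 9, 0, 0, 4, 9; Σd² = 38
ρ = 1 − 6·38/(6·35) = 1 − 228/210 = -0.086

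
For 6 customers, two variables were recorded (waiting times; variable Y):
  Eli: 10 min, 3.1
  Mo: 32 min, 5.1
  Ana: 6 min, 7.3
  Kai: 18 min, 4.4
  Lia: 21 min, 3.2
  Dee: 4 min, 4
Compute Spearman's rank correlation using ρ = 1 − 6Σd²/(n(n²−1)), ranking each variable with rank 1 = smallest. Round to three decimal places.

0.029

Ranks of variable 1: 3, 6, 2, 4, 5, 1
Ranks of variable 2: 1, 5, 6, 4, 2, 3
d = r₁ − r₂: 2, 1, -4, 0, 3, -2
d²: 4, 1, 16, 0, 9, 4; Σd² = 34
ρ = 1 − 6·34/(6·35) = 1 − 204/210 = 0.029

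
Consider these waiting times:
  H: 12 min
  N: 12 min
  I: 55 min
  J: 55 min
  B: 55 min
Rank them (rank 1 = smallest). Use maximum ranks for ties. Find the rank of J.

5

Sorted (ascending): 12, 12, 55, 55, 55
The 2 values of 12 occupy positions 1–2 → each gets rank 2.
The 3 values of 55 occupy positions 3–5 → each gets rank 5.
J has value 55 min → rank 5.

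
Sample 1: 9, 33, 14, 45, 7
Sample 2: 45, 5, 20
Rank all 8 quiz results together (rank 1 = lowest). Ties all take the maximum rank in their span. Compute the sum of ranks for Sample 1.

23

Sorted (ascending): 5, 7, 9, 14, 20, 33, 45, 45
The 2 values of 45 occupy positions 7–8 → each gets rank 8.
Sample 1 values → pooled ranks: 9→3, 33→6, 14→4, 45→8, 7→2
Rank sum = 3 + 6 + 4 + 8 + 2 = 23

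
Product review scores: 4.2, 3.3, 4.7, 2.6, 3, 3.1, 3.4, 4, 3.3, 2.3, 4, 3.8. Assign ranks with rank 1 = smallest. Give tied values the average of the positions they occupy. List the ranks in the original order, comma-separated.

11, 5.5, 12, 2, 3, 4, 7, 9.5, 5.5, 1, 9.5, 8

Sorted (ascending): 2.3, 2.6, 3, 3.1, 3.3, 3.3, 3.4, 3.8, 4, 4, 4.2, 4.7
The 2 values of 3.3 occupy positions 5–6 → average rank (5+6)/2 = 5.5.
The 2 values of 4 occupy positions 9–10 → average rank (9+10)/2 = 9.5.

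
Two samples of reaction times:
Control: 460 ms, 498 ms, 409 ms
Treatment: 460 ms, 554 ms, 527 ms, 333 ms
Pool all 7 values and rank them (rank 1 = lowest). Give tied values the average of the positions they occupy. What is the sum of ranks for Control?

10.5

Sorted (ascending): 333, 409, 460, 460, 498, 527, 554
The 2 values of 460 occupy positions 3–4 → average rank (3+4)/2 = 3.5.
Control values → pooled ranks: 460→3.5, 498→5, 409→2
Rank sum = 3.5 + 5 + 2 = 10.5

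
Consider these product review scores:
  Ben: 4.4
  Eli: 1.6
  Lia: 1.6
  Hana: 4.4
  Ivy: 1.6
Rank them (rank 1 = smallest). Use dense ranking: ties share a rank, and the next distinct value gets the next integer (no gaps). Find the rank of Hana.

Sorted (ascending): 1.6, 1.6, 1.6, 4.4, 4.4
The 3 values of 1.6 share dense rank 1.
The 2 values of 4.4 share dense rank 2.
Hana has value 4.4 → rank 2.

2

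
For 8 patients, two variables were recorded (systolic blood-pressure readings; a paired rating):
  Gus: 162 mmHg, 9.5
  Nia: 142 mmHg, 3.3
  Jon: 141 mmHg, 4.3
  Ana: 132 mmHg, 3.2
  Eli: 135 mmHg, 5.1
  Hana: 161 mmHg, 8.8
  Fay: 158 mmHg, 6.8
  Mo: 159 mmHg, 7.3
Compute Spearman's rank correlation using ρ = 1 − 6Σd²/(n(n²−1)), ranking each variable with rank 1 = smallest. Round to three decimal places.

0.905

Ranks of variable 1: 8, 4, 3, 1, 2, 7, 5, 6
Ranks of variable 2: 8, 2, 3, 1, 4, 7, 5, 6
d = r₁ − r₂: 0, 2, 0, 0, -2, 0, 0, 0
d²: 0, 4, 0, 0, 4, 0, 0, 0; Σd² = 8
ρ = 1 − 6·8/(8·63) = 1 − 48/504 = 0.905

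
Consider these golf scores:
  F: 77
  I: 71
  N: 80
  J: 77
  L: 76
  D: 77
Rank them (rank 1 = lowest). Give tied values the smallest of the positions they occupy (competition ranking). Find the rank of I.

1

Sorted (ascending): 71, 76, 77, 77, 77, 80
The 3 values of 77 occupy positions 3–5 → each gets rank 3.
I has value 71 → rank 1.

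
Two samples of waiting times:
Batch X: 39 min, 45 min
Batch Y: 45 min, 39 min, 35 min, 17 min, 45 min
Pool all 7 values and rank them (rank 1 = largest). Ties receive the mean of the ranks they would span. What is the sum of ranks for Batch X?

Sorted (descending): 45, 45, 45, 39, 39, 35, 17
The 3 values of 45 occupy positions 1–3 → average rank 2.
The 2 values of 39 occupy positions 4–5 → average rank (4+5)/2 = 4.5.
Batch X values → pooled ranks: 39→4.5, 45→2
Rank sum = 4.5 + 2 = 6.5

6.5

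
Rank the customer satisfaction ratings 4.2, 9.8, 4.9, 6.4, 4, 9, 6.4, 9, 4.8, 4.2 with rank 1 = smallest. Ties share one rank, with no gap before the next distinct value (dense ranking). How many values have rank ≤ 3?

Sorted (ascending): 4, 4.2, 4.2, 4.8, 4.9, 6.4, 6.4, 9, 9, 9.8
The 2 values of 4.2 share dense rank 2.
The 2 values of 6.4 share dense rank 5.
The 2 values of 9 share dense rank 6.
Remaining distinct values take the next consecutive integers.
Ranks ≤ 3: {1, 2, 2, 3} → 4 values.

4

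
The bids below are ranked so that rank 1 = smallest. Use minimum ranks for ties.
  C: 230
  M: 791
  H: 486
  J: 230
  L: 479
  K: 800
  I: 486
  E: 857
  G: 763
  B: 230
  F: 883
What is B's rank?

Sorted (ascending): 230, 230, 230, 479, 486, 486, 763, 791, 800, 857, 883
The 3 values of 230 occupy positions 1–3 → each gets rank 1.
The 2 values of 486 occupy positions 5–6 → each gets rank 5.
B has value 230 → rank 1.

1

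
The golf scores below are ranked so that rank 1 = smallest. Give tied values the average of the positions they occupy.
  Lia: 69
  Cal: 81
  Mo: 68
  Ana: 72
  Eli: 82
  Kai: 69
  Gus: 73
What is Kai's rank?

Sorted (ascending): 68, 69, 69, 72, 73, 81, 82
The 2 values of 69 occupy positions 2–3 → average rank (2+3)/2 = 2.5.
Kai has value 69 → rank 2.5.

2.5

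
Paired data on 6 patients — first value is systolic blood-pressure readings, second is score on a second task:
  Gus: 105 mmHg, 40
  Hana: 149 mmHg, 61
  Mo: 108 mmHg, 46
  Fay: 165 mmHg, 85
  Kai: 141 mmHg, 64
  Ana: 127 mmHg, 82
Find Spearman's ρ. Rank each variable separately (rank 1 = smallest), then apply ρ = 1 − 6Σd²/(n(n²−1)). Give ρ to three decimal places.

Ranks of variable 1: 1, 5, 2, 6, 4, 3
Ranks of variable 2: 1, 3, 2, 6, 4, 5
d = r₁ − r₂: 0, 2, 0, 0, 0, -2
d²: 0, 4, 0, 0, 0, 4; Σd² = 8
ρ = 1 − 6·8/(6·35) = 1 − 48/210 = 0.771

0.771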